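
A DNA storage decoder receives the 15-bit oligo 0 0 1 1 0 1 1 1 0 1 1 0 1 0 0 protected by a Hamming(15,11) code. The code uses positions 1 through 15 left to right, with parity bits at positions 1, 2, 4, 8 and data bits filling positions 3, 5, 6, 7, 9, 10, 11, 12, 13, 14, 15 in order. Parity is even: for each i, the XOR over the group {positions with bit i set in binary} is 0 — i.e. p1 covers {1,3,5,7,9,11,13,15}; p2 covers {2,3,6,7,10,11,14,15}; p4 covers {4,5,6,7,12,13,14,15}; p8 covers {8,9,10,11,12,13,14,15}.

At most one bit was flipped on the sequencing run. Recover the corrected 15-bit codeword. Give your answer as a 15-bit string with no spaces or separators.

s1 (pos 1,3,5,7,9,11,13,15): 0⊕1⊕0⊕1⊕0⊕1⊕1⊕0 = 0
s2 (pos 2,3,6,7,10,11,14,15): 0⊕1⊕1⊕1⊕1⊕1⊕0⊕0 = 1
s4 (pos 4,5,6,7,12,13,14,15): 1⊕0⊕1⊕1⊕0⊕1⊕0⊕0 = 0
s8 (pos 8,9,10,11,12,13,14,15): 1⊕0⊕1⊕1⊕0⊕1⊕0⊕0 = 0
Syndrome s8…s1 = 0010 → error at position 2.
Flip position 2: 001101110110100 → 011101110110100

011101110110100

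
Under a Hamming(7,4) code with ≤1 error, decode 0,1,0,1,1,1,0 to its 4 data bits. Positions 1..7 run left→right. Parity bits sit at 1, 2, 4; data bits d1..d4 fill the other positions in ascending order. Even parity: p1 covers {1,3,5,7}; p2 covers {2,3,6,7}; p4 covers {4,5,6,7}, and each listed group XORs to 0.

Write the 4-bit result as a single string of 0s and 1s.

s1 (pos 1,3,5,7): 0⊕0⊕1⊕0 = 1
s2 (pos 2,3,6,7): 1⊕0⊕1⊕0 = 0
s4 (pos 4,5,6,7): 1⊕1⊕1⊕0 = 1
Syndrome s4…s1 = 101 → error at position 5.
Flip position 5: 0101110 → 0101010
Read data bits from positions 3,5,6,7: 0010

0010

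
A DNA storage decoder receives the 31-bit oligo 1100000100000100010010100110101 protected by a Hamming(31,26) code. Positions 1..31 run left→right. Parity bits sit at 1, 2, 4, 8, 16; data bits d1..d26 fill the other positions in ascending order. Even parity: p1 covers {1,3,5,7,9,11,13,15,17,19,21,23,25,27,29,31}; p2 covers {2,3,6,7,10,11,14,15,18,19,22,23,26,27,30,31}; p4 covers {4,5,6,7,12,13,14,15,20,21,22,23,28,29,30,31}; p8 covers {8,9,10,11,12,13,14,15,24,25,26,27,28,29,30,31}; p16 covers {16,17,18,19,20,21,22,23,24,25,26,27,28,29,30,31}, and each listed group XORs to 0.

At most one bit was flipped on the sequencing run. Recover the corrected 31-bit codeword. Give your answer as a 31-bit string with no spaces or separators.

s1 (pos 1,3,5,7,9,11,13,15,17,19,21,23,25,27,29,31): 1⊕0⊕0⊕0⊕0⊕0⊕0⊕0⊕0⊕0⊕1⊕1⊕0⊕1⊕1⊕1 = 0
s2 (pos 2,3,6,7,10,11,14,15,18,19,22,23,26,27,30,31): 1⊕0⊕0⊕0⊕0⊕0⊕1⊕0⊕1⊕0⊕0⊕1⊕1⊕1⊕0⊕1 = 1
s4 (pos 4,5,6,7,12,13,14,15,20,21,22,23,28,29,30,31): 0⊕0⊕0⊕0⊕0⊕0⊕1⊕0⊕0⊕1⊕0⊕1⊕0⊕1⊕0⊕1 = 1
s8 (pos 8,9,10,11,12,13,14,15,24,25,26,27,28,29,30,31): 1⊕0⊕0⊕0⊕0⊕0⊕1⊕0⊕0⊕0⊕1⊕1⊕0⊕1⊕0⊕1 = 0
s16 (pos 16,17,18,19,20,21,22,23,24,25,26,27,28,29,30,31): 0⊕0⊕1⊕0⊕0⊕1⊕0⊕1⊕0⊕0⊕1⊕1⊕0⊕1⊕0⊕1 = 1
Syndrome s16…s1 = 10110 → error at position 22.
Flip position 22: 1100000100000100010010100110101 → 1100000100000100010011100110101

1100000100000100010011100110101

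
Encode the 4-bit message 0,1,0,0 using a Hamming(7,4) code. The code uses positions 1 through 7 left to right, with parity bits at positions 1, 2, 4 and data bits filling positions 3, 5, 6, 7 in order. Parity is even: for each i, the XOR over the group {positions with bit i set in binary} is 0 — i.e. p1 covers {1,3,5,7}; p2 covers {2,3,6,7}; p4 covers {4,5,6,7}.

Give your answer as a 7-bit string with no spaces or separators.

1001100

Place data at non-parity positions: p1 p2 0 p4 1 0 0
p1 (pos 1,3,5,7): XOR of data positions = 0⊕1⊕0 = 1
p2 (pos 2,3,6,7): XOR of data positions = 0⊕0⊕0 = 0
p4 (pos 4,5,6,7): XOR of data positions = 1⊕0⊕0 = 1
Codeword: 1001100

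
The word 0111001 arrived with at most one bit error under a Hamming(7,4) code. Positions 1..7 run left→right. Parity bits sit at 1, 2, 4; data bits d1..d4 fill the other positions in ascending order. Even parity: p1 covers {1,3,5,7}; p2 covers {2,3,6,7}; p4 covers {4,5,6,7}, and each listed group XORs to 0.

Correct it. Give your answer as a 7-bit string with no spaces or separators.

s1 (pos 1,3,5,7): 0⊕1⊕0⊕1 = 0
s2 (pos 2,3,6,7): 1⊕1⊕0⊕1 = 1
s4 (pos 4,5,6,7): 1⊕0⊕0⊕1 = 0
Syndrome s4…s1 = 010 → error at position 2.
Flip position 2: 0111001 → 0011001

0011001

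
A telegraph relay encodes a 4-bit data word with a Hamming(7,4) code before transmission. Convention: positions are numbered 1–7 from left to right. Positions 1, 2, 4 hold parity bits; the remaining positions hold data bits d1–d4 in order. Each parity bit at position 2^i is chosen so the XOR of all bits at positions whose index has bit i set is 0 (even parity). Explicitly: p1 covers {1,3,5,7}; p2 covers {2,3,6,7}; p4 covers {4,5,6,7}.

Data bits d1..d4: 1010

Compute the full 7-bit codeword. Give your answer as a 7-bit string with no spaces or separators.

1011010

Place data at non-parity positions: p1 p2 1 p4 0 1 0
p1 (pos 1,3,5,7): XOR of data positions = 1⊕0⊕0 = 1
p2 (pos 2,3,6,7): XOR of data positions = 1⊕1⊕0 = 0
p4 (pos 4,5,6,7): XOR of data positions = 0⊕1⊕0 = 1
Codeword: 1011010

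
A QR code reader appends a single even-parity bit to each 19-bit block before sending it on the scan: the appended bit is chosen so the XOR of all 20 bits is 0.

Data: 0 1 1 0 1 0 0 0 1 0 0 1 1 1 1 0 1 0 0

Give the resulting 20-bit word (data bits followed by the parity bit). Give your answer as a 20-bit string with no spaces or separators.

01101000100111101001

XOR of the 19 data bits: 0⊕1⊕1⊕0⊕1⊕0⊕0⊕0⊕1⊕0⊕0⊕1⊕1⊕1⊕1⊕0⊕1⊕0⊕0 = 1
Parity bit = 1 (so all 20 bits XOR to 0).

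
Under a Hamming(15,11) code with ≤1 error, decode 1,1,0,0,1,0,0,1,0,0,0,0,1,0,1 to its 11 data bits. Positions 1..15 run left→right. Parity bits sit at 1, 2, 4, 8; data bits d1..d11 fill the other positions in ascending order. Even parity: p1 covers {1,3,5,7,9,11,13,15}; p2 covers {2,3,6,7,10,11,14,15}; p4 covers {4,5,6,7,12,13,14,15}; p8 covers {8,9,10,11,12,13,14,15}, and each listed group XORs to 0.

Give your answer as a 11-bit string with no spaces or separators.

01000001101

s1 (pos 1,3,5,7,9,11,13,15): 1⊕0⊕1⊕0⊕0⊕0⊕1⊕1 = 0
s2 (pos 2,3,6,7,10,11,14,15): 1⊕0⊕0⊕0⊕0⊕0⊕0⊕1 = 0
s4 (pos 4,5,6,7,12,13,14,15): 0⊕1⊕0⊕0⊕0⊕1⊕0⊕1 = 1
s8 (pos 8,9,10,11,12,13,14,15): 1⊕0⊕0⊕0⊕0⊕1⊕0⊕1 = 1
Syndrome s8…s1 = 1100 → error at position 12.
Flip position 12: 110010010000101 → 110010010001101
Read data bits from positions 3,5,6,7,9,10,11,12,13,14,15: 01000001101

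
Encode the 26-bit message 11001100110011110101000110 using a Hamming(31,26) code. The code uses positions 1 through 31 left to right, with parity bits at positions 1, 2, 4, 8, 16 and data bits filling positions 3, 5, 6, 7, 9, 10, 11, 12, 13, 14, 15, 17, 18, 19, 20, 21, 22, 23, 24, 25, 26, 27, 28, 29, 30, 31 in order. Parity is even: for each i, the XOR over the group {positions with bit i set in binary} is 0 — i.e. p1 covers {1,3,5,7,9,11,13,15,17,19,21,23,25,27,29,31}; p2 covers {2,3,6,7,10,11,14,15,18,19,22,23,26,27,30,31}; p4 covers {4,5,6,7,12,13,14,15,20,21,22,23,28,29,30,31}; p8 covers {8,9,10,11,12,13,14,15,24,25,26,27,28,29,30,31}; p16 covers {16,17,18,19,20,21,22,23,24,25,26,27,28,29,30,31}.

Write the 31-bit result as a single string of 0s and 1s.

Place data at non-parity positions: p1 p2 1 p4 1 0 0 p8 1 1 0 0 1 1 0 p16 0 1 1 1 1 0 1 0 1 0 0 0 1 1 0
p1 (pos 1,3,5,7,9,11,13,15,17,19,21,23,25,27,29,31): XOR of data positions = 1⊕1⊕0⊕1⊕0⊕1⊕0⊕0⊕1⊕1⊕1⊕1⊕0⊕1⊕0 = 1
p2 (pos 2,3,6,7,10,11,14,15,18,19,22,23,26,27,30,31): XOR of data positions = 1⊕0⊕0⊕1⊕0⊕1⊕0⊕1⊕1⊕0⊕1⊕0⊕0⊕1⊕0 = 1
p4 (pos 4,5,6,7,12,13,14,15,20,21,22,23,28,29,30,31): XOR of data positions = 1⊕0⊕0⊕0⊕1⊕1⊕0⊕1⊕1⊕0⊕1⊕0⊕1⊕1⊕0 = 0
p8 (pos 8,9,10,11,12,13,14,15,24,25,26,27,28,29,30,31): XOR of data positions = 1⊕1⊕0⊕0⊕1⊕1⊕0⊕0⊕1⊕0⊕0⊕0⊕1⊕1⊕0 = 1
p16 (pos 16,17,18,19,20,21,22,23,24,25,26,27,28,29,30,31): XOR of data positions = 0⊕1⊕1⊕1⊕1⊕0⊕1⊕0⊕1⊕0⊕0⊕0⊕1⊕1⊕0 = 0
Codeword: 1110100111001100011110101000110

1110100111001100011110101000110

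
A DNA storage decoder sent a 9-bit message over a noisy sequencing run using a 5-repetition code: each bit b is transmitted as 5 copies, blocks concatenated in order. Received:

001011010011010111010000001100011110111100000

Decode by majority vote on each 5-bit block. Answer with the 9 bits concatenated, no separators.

Block 1 (00101): 2 ones → 0
Block 2 (10100): 2 ones → 0
Block 3 (11010): 3 ones → 1
Block 4 (11101): 4 ones → 1
Block 5 (00000): 0 ones → 0
Block 6 (01100): 2 ones → 0
Block 7 (01111): 4 ones → 1
Block 8 (01111): 4 ones → 1
Block 9 (00000): 0 ones → 0

001100110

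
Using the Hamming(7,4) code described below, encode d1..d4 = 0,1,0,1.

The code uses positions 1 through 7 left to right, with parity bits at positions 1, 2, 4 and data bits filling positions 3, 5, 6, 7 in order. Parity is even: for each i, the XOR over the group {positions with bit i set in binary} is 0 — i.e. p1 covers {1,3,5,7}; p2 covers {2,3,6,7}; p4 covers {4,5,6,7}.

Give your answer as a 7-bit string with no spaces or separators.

Place data at non-parity positions: p1 p2 0 p4 1 0 1
p1 (pos 1,3,5,7): XOR of data positions = 0⊕1⊕1 = 0
p2 (pos 2,3,6,7): XOR of data positions = 0⊕0⊕1 = 1
p4 (pos 4,5,6,7): XOR of data positions = 1⊕0⊕1 = 0
Codeword: 0100101

0100101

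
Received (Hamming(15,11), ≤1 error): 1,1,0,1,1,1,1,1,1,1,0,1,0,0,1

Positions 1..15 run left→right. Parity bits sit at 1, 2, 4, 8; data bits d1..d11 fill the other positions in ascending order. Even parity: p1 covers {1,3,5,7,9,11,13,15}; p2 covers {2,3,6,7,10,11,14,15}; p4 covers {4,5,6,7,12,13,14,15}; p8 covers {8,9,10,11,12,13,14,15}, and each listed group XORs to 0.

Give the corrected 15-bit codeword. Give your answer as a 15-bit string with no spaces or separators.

110111111111001

s1 (pos 1,3,5,7,9,11,13,15): 1⊕0⊕1⊕1⊕1⊕0⊕0⊕1 = 1
s2 (pos 2,3,6,7,10,11,14,15): 1⊕0⊕1⊕1⊕1⊕0⊕0⊕1 = 1
s4 (pos 4,5,6,7,12,13,14,15): 1⊕1⊕1⊕1⊕1⊕0⊕0⊕1 = 0
s8 (pos 8,9,10,11,12,13,14,15): 1⊕1⊕1⊕0⊕1⊕0⊕0⊕1 = 1
Syndrome s8…s1 = 1011 → error at position 11.
Flip position 11: 110111111101001 → 110111111111001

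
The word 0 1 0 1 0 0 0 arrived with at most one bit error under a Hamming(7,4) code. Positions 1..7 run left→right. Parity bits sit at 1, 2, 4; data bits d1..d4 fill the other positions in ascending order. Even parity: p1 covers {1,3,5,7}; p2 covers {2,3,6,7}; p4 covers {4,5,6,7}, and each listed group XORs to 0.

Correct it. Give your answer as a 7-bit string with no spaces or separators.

0101010

s1 (pos 1,3,5,7): 0⊕0⊕0⊕0 = 0
s2 (pos 2,3,6,7): 1⊕0⊕0⊕0 = 1
s4 (pos 4,5,6,7): 1⊕0⊕0⊕0 = 1
Syndrome s4…s1 = 110 → error at position 6.
Flip position 6: 0101000 → 0101010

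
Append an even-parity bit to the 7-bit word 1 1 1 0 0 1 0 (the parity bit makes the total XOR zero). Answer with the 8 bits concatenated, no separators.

11100100

XOR of the 7 data bits: 1⊕1⊕1⊕0⊕0⊕1⊕0 = 0
Parity bit = 0 (so all 8 bits XOR to 0).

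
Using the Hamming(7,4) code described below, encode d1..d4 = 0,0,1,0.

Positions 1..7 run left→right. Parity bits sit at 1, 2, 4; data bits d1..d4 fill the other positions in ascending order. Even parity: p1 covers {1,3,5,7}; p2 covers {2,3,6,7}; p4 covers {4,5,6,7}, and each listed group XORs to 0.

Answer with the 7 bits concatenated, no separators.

0101010

Place data at non-parity positions: p1 p2 0 p4 0 1 0
p1 (pos 1,3,5,7): XOR of data positions = 0⊕0⊕0 = 0
p2 (pos 2,3,6,7): XOR of data positions = 0⊕1⊕0 = 1
p4 (pos 4,5,6,7): XOR of data positions = 0⊕1⊕0 = 1
Codeword: 0101010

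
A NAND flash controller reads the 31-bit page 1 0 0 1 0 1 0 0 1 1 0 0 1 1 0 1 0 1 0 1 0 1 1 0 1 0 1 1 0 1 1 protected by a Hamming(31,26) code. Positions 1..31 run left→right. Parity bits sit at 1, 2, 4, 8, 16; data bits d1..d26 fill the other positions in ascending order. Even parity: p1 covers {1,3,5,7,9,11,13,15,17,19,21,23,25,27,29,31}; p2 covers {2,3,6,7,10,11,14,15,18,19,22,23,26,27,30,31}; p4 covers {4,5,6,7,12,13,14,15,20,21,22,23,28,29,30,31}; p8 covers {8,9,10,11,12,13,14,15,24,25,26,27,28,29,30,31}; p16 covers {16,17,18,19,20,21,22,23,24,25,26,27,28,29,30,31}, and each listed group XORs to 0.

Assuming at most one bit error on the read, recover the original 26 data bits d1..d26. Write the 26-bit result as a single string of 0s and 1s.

00101110110010101101011011

s1 (pos 1,3,5,7,9,11,13,15,17,19,21,23,25,27,29,31): 1⊕0⊕0⊕0⊕1⊕0⊕1⊕0⊕0⊕0⊕0⊕1⊕1⊕1⊕0⊕1 = 1
s2 (pos 2,3,6,7,10,11,14,15,18,19,22,23,26,27,30,31): 0⊕0⊕1⊕0⊕1⊕0⊕1⊕0⊕1⊕0⊕1⊕1⊕0⊕1⊕1⊕1 = 1
s4 (pos 4,5,6,7,12,13,14,15,20,21,22,23,28,29,30,31): 1⊕0⊕1⊕0⊕0⊕1⊕1⊕0⊕1⊕0⊕1⊕1⊕1⊕0⊕1⊕1 = 0
s8 (pos 8,9,10,11,12,13,14,15,24,25,26,27,28,29,30,31): 0⊕1⊕1⊕0⊕0⊕1⊕1⊕0⊕0⊕1⊕0⊕1⊕1⊕0⊕1⊕1 = 1
s16 (pos 16,17,18,19,20,21,22,23,24,25,26,27,28,29,30,31): 1⊕0⊕1⊕0⊕1⊕0⊕1⊕1⊕0⊕1⊕0⊕1⊕1⊕0⊕1⊕1 = 0
Syndrome s16…s1 = 01011 → error at position 11.
Flip position 11: 1001010011001101010101101011011 → 1001010011101101010101101011011
Read data bits from positions 3,5,6,7,9,10,11,12,13,14,15,17,18,19,20,21,22,23,24,25,26,27,28,29,30,31: 00101110110010101101011011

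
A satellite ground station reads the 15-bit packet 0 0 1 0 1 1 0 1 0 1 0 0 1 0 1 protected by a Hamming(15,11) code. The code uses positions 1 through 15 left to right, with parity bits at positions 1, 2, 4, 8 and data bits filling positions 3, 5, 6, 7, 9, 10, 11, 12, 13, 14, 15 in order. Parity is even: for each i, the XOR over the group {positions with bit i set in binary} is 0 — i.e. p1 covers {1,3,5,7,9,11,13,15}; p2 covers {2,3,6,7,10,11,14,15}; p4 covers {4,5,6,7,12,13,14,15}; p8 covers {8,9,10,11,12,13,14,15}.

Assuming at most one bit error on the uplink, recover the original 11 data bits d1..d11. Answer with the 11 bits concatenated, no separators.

s1 (pos 1,3,5,7,9,11,13,15): 0⊕1⊕1⊕0⊕0⊕0⊕1⊕1 = 0
s2 (pos 2,3,6,7,10,11,14,15): 0⊕1⊕1⊕0⊕1⊕0⊕0⊕1 = 0
s4 (pos 4,5,6,7,12,13,14,15): 0⊕1⊕1⊕0⊕0⊕1⊕0⊕1 = 0
s8 (pos 8,9,10,11,12,13,14,15): 1⊕0⊕1⊕0⊕0⊕1⊕0⊕1 = 0
Syndrome s8…s1 = 0000 → no error.
Read data bits from positions 3,5,6,7,9,10,11,12,13,14,15: 11100100101

11100100101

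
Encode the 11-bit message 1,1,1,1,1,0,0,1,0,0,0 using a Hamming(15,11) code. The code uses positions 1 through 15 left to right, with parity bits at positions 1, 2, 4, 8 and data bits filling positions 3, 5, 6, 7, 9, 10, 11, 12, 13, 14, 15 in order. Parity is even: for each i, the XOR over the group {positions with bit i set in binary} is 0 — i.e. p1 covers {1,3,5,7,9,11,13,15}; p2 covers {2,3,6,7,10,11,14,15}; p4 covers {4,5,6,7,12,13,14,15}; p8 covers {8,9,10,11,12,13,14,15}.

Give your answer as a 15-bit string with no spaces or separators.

011011101001000

Place data at non-parity positions: p1 p2 1 p4 1 1 1 p8 1 0 0 1 0 0 0
p1 (pos 1,3,5,7,9,11,13,15): XOR of data positions = 1⊕1⊕1⊕1⊕0⊕0⊕0 = 0
p2 (pos 2,3,6,7,10,11,14,15): XOR of data positions = 1⊕1⊕1⊕0⊕0⊕0⊕0 = 1
p4 (pos 4,5,6,7,12,13,14,15): XOR of data positions = 1⊕1⊕1⊕1⊕0⊕0⊕0 = 0
p8 (pos 8,9,10,11,12,13,14,15): XOR of data positions = 1⊕0⊕0⊕1⊕0⊕0⊕0 = 0
Codeword: 011011101001000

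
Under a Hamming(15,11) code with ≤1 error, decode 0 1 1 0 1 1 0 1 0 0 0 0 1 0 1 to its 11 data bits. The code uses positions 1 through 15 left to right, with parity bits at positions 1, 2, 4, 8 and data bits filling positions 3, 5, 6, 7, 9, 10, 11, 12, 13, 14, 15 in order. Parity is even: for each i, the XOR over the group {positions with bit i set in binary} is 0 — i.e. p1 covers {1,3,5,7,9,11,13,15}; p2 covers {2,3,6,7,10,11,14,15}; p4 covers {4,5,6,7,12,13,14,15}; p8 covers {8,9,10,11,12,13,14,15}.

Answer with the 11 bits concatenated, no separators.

11100000101

s1 (pos 1,3,5,7,9,11,13,15): 0⊕1⊕1⊕0⊕0⊕0⊕1⊕1 = 0
s2 (pos 2,3,6,7,10,11,14,15): 1⊕1⊕1⊕0⊕0⊕0⊕0⊕1 = 0
s4 (pos 4,5,6,7,12,13,14,15): 0⊕1⊕1⊕0⊕0⊕1⊕0⊕1 = 0
s8 (pos 8,9,10,11,12,13,14,15): 1⊕0⊕0⊕0⊕0⊕1⊕0⊕1 = 1
Syndrome s8…s1 = 1000 → error at position 8.
Flip position 8: 011011010000101 → 011011000000101
Read data bits from positions 3,5,6,7,9,10,11,12,13,14,15: 11100000101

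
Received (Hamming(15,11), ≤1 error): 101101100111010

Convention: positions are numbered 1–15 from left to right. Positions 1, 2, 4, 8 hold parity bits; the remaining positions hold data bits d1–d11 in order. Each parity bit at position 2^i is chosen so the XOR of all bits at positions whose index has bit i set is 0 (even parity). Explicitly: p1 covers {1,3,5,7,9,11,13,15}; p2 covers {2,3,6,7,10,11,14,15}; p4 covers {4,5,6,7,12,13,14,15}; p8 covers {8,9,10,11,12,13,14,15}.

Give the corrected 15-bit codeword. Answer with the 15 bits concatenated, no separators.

s1 (pos 1,3,5,7,9,11,13,15): 1⊕1⊕0⊕1⊕0⊕1⊕0⊕0 = 0
s2 (pos 2,3,6,7,10,11,14,15): 0⊕1⊕1⊕1⊕1⊕1⊕1⊕0 = 0
s4 (pos 4,5,6,7,12,13,14,15): 1⊕0⊕1⊕1⊕1⊕0⊕1⊕0 = 1
s8 (pos 8,9,10,11,12,13,14,15): 0⊕0⊕1⊕1⊕1⊕0⊕1⊕0 = 0
Syndrome s8…s1 = 0100 → error at position 4.
Flip position 4: 101101100111010 → 101001100111010

101001100111010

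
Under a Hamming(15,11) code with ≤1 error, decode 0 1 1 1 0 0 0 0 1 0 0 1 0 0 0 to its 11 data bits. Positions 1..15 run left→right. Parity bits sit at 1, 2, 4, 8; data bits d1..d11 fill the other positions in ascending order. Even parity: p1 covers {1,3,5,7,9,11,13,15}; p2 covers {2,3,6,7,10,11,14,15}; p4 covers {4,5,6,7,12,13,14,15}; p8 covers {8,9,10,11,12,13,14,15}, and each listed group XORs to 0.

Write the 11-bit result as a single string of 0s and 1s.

10001001000

s1 (pos 1,3,5,7,9,11,13,15): 0⊕1⊕0⊕0⊕1⊕0⊕0⊕0 = 0
s2 (pos 2,3,6,7,10,11,14,15): 1⊕1⊕0⊕0⊕0⊕0⊕0⊕0 = 0
s4 (pos 4,5,6,7,12,13,14,15): 1⊕0⊕0⊕0⊕1⊕0⊕0⊕0 = 0
s8 (pos 8,9,10,11,12,13,14,15): 0⊕1⊕0⊕0⊕1⊕0⊕0⊕0 = 0
Syndrome s8…s1 = 0000 → no error.
Read data bits from positions 3,5,6,7,9,10,11,12,13,14,15: 10001001000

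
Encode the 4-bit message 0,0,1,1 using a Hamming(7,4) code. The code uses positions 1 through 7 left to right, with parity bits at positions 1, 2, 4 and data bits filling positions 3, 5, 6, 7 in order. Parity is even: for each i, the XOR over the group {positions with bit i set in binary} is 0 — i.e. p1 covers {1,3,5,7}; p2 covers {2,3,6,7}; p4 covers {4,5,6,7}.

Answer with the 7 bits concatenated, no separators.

Place data at non-parity positions: p1 p2 0 p4 0 1 1
p1 (pos 1,3,5,7): XOR of data positions = 0⊕0⊕1 = 1
p2 (pos 2,3,6,7): XOR of data positions = 0⊕1⊕1 = 0
p4 (pos 4,5,6,7): XOR of data positions = 0⊕1⊕1 = 0
Codeword: 1000011

1000011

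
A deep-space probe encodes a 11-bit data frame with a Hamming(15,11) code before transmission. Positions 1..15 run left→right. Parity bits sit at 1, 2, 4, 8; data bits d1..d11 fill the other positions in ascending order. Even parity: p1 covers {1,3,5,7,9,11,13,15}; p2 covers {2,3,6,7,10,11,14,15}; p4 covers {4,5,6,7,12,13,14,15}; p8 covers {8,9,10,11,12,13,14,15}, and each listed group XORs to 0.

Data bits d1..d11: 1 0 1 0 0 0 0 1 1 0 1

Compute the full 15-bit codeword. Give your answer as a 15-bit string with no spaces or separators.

111001010001101

Place data at non-parity positions: p1 p2 1 p4 0 1 0 p8 0 0 0 1 1 0 1
p1 (pos 1,3,5,7,9,11,13,15): XOR of data positions = 1⊕0⊕0⊕0⊕0⊕1⊕1 = 1
p2 (pos 2,3,6,7,10,11,14,15): XOR of data positions = 1⊕1⊕0⊕0⊕0⊕0⊕1 = 1
p4 (pos 4,5,6,7,12,13,14,15): XOR of data positions = 0⊕1⊕0⊕1⊕1⊕0⊕1 = 0
p8 (pos 8,9,10,11,12,13,14,15): XOR of data positions = 0⊕0⊕0⊕1⊕1⊕0⊕1 = 1
Codeword: 111001010001101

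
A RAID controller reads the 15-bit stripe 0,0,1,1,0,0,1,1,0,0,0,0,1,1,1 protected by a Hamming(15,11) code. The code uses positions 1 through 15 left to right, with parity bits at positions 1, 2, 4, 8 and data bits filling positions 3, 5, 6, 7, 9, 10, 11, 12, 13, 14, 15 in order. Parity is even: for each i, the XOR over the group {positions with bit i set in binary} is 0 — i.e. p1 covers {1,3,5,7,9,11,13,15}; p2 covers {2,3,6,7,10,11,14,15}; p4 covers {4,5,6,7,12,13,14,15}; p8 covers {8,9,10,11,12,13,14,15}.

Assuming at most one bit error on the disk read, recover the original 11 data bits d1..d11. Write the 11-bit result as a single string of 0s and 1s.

10010000111

s1 (pos 1,3,5,7,9,11,13,15): 0⊕1⊕0⊕1⊕0⊕0⊕1⊕1 = 0
s2 (pos 2,3,6,7,10,11,14,15): 0⊕1⊕0⊕1⊕0⊕0⊕1⊕1 = 0
s4 (pos 4,5,6,7,12,13,14,15): 1⊕0⊕0⊕1⊕0⊕1⊕1⊕1 = 1
s8 (pos 8,9,10,11,12,13,14,15): 1⊕0⊕0⊕0⊕0⊕1⊕1⊕1 = 0
Syndrome s8…s1 = 0100 → error at position 4.
Flip position 4: 001100110000111 → 001000110000111
Read data bits from positions 3,5,6,7,9,10,11,12,13,14,15: 10010000111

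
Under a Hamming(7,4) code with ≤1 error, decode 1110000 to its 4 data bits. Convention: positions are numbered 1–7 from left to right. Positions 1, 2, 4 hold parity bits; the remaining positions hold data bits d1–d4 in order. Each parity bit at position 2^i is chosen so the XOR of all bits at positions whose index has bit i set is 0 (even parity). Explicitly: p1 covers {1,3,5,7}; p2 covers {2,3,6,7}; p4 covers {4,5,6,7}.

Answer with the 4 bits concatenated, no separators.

s1 (pos 1,3,5,7): 1⊕1⊕0⊕0 = 0
s2 (pos 2,3,6,7): 1⊕1⊕0⊕0 = 0
s4 (pos 4,5,6,7): 0⊕0⊕0⊕0 = 0
Syndrome s4…s1 = 000 → no error.
Read data bits from positions 3,5,6,7: 1000

1000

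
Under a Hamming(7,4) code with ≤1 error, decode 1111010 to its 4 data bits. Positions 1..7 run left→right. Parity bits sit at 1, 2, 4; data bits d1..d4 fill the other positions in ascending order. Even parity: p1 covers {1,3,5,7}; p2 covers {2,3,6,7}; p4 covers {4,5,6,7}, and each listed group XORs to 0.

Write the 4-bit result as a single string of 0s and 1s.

1010

s1 (pos 1,3,5,7): 1⊕1⊕0⊕0 = 0
s2 (pos 2,3,6,7): 1⊕1⊕1⊕0 = 1
s4 (pos 4,5,6,7): 1⊕0⊕1⊕0 = 0
Syndrome s4…s1 = 010 → error at position 2.
Flip position 2: 1111010 → 1011010
Read data bits from positions 3,5,6,7: 1010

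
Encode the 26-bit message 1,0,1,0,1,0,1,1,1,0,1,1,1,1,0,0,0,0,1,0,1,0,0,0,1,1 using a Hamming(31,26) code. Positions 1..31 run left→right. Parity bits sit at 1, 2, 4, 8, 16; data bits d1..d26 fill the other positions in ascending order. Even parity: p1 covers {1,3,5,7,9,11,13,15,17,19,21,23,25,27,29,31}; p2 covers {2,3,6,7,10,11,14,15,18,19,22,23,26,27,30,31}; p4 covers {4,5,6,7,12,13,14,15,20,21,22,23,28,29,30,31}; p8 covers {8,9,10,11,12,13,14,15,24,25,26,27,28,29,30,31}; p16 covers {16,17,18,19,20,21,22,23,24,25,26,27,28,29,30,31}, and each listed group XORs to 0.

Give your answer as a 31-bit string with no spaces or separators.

Place data at non-parity positions: p1 p2 1 p4 0 1 0 p8 1 0 1 1 1 0 1 p16 1 1 1 0 0 0 0 1 0 1 0 0 0 1 1
p1 (pos 1,3,5,7,9,11,13,15,17,19,21,23,25,27,29,31): XOR of data positions = 1⊕0⊕0⊕1⊕1⊕1⊕1⊕1⊕1⊕0⊕0⊕0⊕0⊕0⊕1 = 0
p2 (pos 2,3,6,7,10,11,14,15,18,19,22,23,26,27,30,31): XOR of data positions = 1⊕1⊕0⊕0⊕1⊕0⊕1⊕1⊕1⊕0⊕0⊕1⊕0⊕1⊕1 = 1
p4 (pos 4,5,6,7,12,13,14,15,20,21,22,23,28,29,30,31): XOR of data positions = 0⊕1⊕0⊕1⊕1⊕0⊕1⊕0⊕0⊕0⊕0⊕0⊕0⊕1⊕1 = 0
p8 (pos 8,9,10,11,12,13,14,15,24,25,26,27,28,29,30,31): XOR of data positions = 1⊕0⊕1⊕1⊕1⊕0⊕1⊕1⊕0⊕1⊕0⊕0⊕0⊕1⊕1 = 1
p16 (pos 16,17,18,19,20,21,22,23,24,25,26,27,28,29,30,31): XOR of data positions = 1⊕1⊕1⊕0⊕0⊕0⊕0⊕1⊕0⊕1⊕0⊕0⊕0⊕1⊕1 = 1
Codeword: 0110010110111011111000010100011

0110010110111011111000010100011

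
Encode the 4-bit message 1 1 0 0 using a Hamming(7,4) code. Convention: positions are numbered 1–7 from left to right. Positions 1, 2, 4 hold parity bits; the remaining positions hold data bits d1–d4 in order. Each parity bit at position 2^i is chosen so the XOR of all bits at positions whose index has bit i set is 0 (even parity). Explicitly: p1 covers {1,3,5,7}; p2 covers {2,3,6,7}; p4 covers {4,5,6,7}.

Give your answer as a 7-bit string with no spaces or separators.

Place data at non-parity positions: p1 p2 1 p4 1 0 0
p1 (pos 1,3,5,7): XOR of data positions = 1⊕1⊕0 = 0
p2 (pos 2,3,6,7): XOR of data positions = 1⊕0⊕0 = 1
p4 (pos 4,5,6,7): XOR of data positions = 1⊕0⊕0 = 1
Codeword: 0111100

0111100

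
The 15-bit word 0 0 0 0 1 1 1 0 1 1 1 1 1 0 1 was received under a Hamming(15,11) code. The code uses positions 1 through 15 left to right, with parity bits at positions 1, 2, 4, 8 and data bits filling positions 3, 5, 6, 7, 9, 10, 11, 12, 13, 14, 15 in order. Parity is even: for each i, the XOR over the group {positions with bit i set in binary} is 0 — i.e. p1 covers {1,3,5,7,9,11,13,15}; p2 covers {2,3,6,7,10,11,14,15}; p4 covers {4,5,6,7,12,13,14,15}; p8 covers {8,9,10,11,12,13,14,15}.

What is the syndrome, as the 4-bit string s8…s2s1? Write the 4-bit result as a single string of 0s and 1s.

s1 (pos 1,3,5,7,9,11,13,15): 0⊕0⊕1⊕1⊕1⊕1⊕1⊕1 = 0
s2 (pos 2,3,6,7,10,11,14,15): 0⊕0⊕1⊕1⊕1⊕1⊕0⊕1 = 1
s4 (pos 4,5,6,7,12,13,14,15): 0⊕1⊕1⊕1⊕1⊕1⊕0⊕1 = 0
s8 (pos 8,9,10,11,12,13,14,15): 0⊕1⊕1⊕1⊕1⊕1⊕0⊕1 = 0
Syndrome s8…s1 = 0010 → error at position 2.

0010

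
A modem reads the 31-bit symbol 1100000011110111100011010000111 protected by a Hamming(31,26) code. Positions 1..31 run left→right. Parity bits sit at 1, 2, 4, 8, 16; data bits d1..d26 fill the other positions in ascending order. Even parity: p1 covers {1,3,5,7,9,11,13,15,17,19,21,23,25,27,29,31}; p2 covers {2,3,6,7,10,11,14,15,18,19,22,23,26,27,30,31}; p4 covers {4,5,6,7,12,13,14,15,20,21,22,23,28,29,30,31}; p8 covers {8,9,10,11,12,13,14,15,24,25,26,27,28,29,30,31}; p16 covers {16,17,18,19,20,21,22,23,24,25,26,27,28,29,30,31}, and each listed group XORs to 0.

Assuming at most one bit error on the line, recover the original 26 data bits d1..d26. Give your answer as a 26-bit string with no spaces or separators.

s1 (pos 1,3,5,7,9,11,13,15,17,19,21,23,25,27,29,31): 1⊕0⊕0⊕0⊕1⊕1⊕0⊕1⊕1⊕0⊕1⊕0⊕0⊕0⊕1⊕1 = 0
s2 (pos 2,3,6,7,10,11,14,15,18,19,22,23,26,27,30,31): 1⊕0⊕0⊕0⊕1⊕1⊕1⊕1⊕0⊕0⊕1⊕0⊕0⊕0⊕1⊕1 = 0
s4 (pos 4,5,6,7,12,13,14,15,20,21,22,23,28,29,30,31): 0⊕0⊕0⊕0⊕1⊕0⊕1⊕1⊕0⊕1⊕1⊕0⊕0⊕1⊕1⊕1 = 0
s8 (pos 8,9,10,11,12,13,14,15,24,25,26,27,28,29,30,31): 0⊕1⊕1⊕1⊕1⊕0⊕1⊕1⊕1⊕0⊕0⊕0⊕0⊕1⊕1⊕1 = 0
s16 (pos 16,17,18,19,20,21,22,23,24,25,26,27,28,29,30,31): 1⊕1⊕0⊕0⊕0⊕1⊕1⊕0⊕1⊕0⊕0⊕0⊕0⊕1⊕1⊕1 = 0
Syndrome s16…s1 = 00000 → no error.
Read data bits from positions 3,5,6,7,9,10,11,12,13,14,15,17,18,19,20,21,22,23,24,25,26,27,28,29,30,31: 00001111011100011010000111

00001111011100011010000111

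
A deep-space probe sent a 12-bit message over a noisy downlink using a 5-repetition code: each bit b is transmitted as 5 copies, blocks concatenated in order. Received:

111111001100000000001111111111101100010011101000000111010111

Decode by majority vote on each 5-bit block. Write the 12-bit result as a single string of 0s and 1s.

110011101011

Block 1 (11111): 5 ones → 1
Block 2 (10011): 3 ones → 1
Block 3 (00000): 0 ones → 0
Block 4 (00000): 0 ones → 0
Block 5 (11111): 5 ones → 1
Block 6 (11111): 5 ones → 1
Block 7 (10110): 3 ones → 1
Block 8 (00100): 1 one → 0
Block 9 (11101): 4 ones → 1
Block 10 (00000): 0 ones → 0
Block 11 (01110): 3 ones → 1
Block 12 (10111): 4 ones → 1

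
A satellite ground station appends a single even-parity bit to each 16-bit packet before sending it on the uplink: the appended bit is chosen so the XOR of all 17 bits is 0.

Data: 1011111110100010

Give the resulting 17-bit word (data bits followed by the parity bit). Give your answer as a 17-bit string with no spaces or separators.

XOR of the 16 data bits: 1⊕0⊕1⊕1⊕1⊕1⊕1⊕1⊕1⊕0⊕1⊕0⊕0⊕0⊕1⊕0 = 0
Parity bit = 0 (so all 17 bits XOR to 0).

10111111101000100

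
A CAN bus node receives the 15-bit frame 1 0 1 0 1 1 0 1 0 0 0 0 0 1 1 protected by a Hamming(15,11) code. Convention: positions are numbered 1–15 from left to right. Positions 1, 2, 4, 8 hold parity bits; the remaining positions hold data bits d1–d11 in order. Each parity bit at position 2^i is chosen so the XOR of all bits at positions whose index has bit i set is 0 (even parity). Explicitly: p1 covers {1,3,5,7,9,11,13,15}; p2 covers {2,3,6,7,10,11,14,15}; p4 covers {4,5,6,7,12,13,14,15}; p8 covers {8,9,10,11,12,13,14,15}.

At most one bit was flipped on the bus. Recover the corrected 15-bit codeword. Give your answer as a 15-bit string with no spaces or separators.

101011000000011

s1 (pos 1,3,5,7,9,11,13,15): 1⊕1⊕1⊕0⊕0⊕0⊕0⊕1 = 0
s2 (pos 2,3,6,7,10,11,14,15): 0⊕1⊕1⊕0⊕0⊕0⊕1⊕1 = 0
s4 (pos 4,5,6,7,12,13,14,15): 0⊕1⊕1⊕0⊕0⊕0⊕1⊕1 = 0
s8 (pos 8,9,10,11,12,13,14,15): 1⊕0⊕0⊕0⊕0⊕0⊕1⊕1 = 1
Syndrome s8…s1 = 1000 → error at position 8.
Flip position 8: 101011010000011 → 101011000000011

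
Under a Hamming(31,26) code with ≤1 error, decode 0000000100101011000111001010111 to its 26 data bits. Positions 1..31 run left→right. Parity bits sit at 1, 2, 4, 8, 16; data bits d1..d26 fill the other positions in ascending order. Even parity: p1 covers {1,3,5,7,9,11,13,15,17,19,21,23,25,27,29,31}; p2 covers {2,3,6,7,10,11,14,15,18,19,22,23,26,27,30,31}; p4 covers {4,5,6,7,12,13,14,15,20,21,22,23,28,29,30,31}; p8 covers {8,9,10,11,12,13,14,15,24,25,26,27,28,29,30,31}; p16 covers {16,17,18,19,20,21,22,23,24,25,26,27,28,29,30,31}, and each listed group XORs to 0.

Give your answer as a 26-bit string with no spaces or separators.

00000010101000111011010111

s1 (pos 1,3,5,7,9,11,13,15,17,19,21,23,25,27,29,31): 0⊕0⊕0⊕0⊕0⊕1⊕1⊕1⊕0⊕0⊕1⊕0⊕1⊕1⊕1⊕1 = 0
s2 (pos 2,3,6,7,10,11,14,15,18,19,22,23,26,27,30,31): 0⊕0⊕0⊕0⊕0⊕1⊕0⊕1⊕0⊕0⊕1⊕0⊕0⊕1⊕1⊕1 = 0
s4 (pos 4,5,6,7,12,13,14,15,20,21,22,23,28,29,30,31): 0⊕0⊕0⊕0⊕0⊕1⊕0⊕1⊕1⊕1⊕1⊕0⊕0⊕1⊕1⊕1 = 0
s8 (pos 8,9,10,11,12,13,14,15,24,25,26,27,28,29,30,31): 1⊕0⊕0⊕1⊕0⊕1⊕0⊕1⊕0⊕1⊕0⊕1⊕0⊕1⊕1⊕1 = 1
s16 (pos 16,17,18,19,20,21,22,23,24,25,26,27,28,29,30,31): 1⊕0⊕0⊕0⊕1⊕1⊕1⊕0⊕0⊕1⊕0⊕1⊕0⊕1⊕1⊕1 = 1
Syndrome s16…s1 = 11000 → error at position 24.
Flip position 24: 0000000100101011000111001010111 → 0000000100101011000111011010111
Read data bits from positions 3,5,6,7,9,10,11,12,13,14,15,17,18,19,20,21,22,23,24,25,26,27,28,29,30,31: 00000010101000111011010111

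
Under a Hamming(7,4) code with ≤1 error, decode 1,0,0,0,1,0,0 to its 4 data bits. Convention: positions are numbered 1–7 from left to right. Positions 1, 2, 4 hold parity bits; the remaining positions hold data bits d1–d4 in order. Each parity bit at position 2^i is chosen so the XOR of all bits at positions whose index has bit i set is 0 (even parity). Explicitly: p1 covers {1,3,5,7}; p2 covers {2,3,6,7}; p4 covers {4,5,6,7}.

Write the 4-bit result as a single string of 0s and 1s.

s1 (pos 1,3,5,7): 1⊕0⊕1⊕0 = 0
s2 (pos 2,3,6,7): 0⊕0⊕0⊕0 = 0
s4 (pos 4,5,6,7): 0⊕1⊕0⊕0 = 1
Syndrome s4…s1 = 100 → error at position 4.
Flip position 4: 1000100 → 1001100
Read data bits from positions 3,5,6,7: 0100

0100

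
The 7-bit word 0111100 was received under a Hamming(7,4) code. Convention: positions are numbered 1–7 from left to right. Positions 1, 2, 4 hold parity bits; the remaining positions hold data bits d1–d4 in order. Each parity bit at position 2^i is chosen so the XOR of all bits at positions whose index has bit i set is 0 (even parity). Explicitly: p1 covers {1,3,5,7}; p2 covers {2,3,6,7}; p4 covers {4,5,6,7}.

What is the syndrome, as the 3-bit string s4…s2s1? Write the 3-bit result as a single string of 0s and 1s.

000

s1 (pos 1,3,5,7): 0⊕1⊕1⊕0 = 0
s2 (pos 2,3,6,7): 1⊕1⊕0⊕0 = 0
s4 (pos 4,5,6,7): 1⊕1⊕0⊕0 = 0
Syndrome s4…s1 = 000 → no error.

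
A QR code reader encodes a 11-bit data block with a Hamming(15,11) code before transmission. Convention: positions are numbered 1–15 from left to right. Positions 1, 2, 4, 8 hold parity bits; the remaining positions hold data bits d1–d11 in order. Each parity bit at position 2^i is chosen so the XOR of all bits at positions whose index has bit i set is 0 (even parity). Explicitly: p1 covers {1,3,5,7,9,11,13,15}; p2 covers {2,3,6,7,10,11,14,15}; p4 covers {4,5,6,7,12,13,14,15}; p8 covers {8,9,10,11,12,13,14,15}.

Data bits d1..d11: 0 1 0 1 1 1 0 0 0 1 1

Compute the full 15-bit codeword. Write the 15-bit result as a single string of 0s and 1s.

000010101100011

Place data at non-parity positions: p1 p2 0 p4 1 0 1 p8 1 1 0 0 0 1 1
p1 (pos 1,3,5,7,9,11,13,15): XOR of data positions = 0⊕1⊕1⊕1⊕0⊕0⊕1 = 0
p2 (pos 2,3,6,7,10,11,14,15): XOR of data positions = 0⊕0⊕1⊕1⊕0⊕1⊕1 = 0
p4 (pos 4,5,6,7,12,13,14,15): XOR of data positions = 1⊕0⊕1⊕0⊕0⊕1⊕1 = 0
p8 (pos 8,9,10,11,12,13,14,15): XOR of data positions = 1⊕1⊕0⊕0⊕0⊕1⊕1 = 0
Codeword: 000010101100011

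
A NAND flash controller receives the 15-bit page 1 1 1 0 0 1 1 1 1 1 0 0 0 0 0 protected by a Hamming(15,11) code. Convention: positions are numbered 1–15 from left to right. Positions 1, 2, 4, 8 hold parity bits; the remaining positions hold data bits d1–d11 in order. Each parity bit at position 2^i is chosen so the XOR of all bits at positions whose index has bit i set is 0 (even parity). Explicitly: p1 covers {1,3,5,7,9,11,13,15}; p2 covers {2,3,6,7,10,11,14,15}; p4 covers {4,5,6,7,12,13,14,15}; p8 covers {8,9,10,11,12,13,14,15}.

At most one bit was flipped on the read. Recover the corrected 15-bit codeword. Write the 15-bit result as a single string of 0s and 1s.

111001111000000

s1 (pos 1,3,5,7,9,11,13,15): 1⊕1⊕0⊕1⊕1⊕0⊕0⊕0 = 0
s2 (pos 2,3,6,7,10,11,14,15): 1⊕1⊕1⊕1⊕1⊕0⊕0⊕0 = 1
s4 (pos 4,5,6,7,12,13,14,15): 0⊕0⊕1⊕1⊕0⊕0⊕0⊕0 = 0
s8 (pos 8,9,10,11,12,13,14,15): 1⊕1⊕1⊕0⊕0⊕0⊕0⊕0 = 1
Syndrome s8…s1 = 1010 → error at position 10.
Flip position 10: 111001111100000 → 111001111000000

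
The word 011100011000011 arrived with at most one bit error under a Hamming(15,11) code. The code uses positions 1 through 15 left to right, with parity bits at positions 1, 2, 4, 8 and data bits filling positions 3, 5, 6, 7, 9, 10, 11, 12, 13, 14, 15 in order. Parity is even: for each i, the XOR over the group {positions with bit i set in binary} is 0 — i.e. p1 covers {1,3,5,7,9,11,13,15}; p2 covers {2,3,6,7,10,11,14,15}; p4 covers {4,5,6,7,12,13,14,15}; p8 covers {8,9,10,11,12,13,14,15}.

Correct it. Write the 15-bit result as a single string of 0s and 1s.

011110011000011

s1 (pos 1,3,5,7,9,11,13,15): 0⊕1⊕0⊕0⊕1⊕0⊕0⊕1 = 1
s2 (pos 2,3,6,7,10,11,14,15): 1⊕1⊕0⊕0⊕0⊕0⊕1⊕1 = 0
s4 (pos 4,5,6,7,12,13,14,15): 1⊕0⊕0⊕0⊕0⊕0⊕1⊕1 = 1
s8 (pos 8,9,10,11,12,13,14,15): 1⊕1⊕0⊕0⊕0⊕0⊕1⊕1 = 0
Syndrome s8…s1 = 0101 → error at position 5.
Flip position 5: 011100011000011 → 011110011000011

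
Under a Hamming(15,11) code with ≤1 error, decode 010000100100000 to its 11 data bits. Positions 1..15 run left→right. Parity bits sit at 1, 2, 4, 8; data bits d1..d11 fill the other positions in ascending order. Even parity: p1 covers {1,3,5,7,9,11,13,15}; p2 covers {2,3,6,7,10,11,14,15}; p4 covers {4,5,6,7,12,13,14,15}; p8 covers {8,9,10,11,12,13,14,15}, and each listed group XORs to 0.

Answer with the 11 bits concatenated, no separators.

00010100001

s1 (pos 1,3,5,7,9,11,13,15): 0⊕0⊕0⊕1⊕0⊕0⊕0⊕0 = 1
s2 (pos 2,3,6,7,10,11,14,15): 1⊕0⊕0⊕1⊕1⊕0⊕0⊕0 = 1
s4 (pos 4,5,6,7,12,13,14,15): 0⊕0⊕0⊕1⊕0⊕0⊕0⊕0 = 1
s8 (pos 8,9,10,11,12,13,14,15): 0⊕0⊕1⊕0⊕0⊕0⊕0⊕0 = 1
Syndrome s8…s1 = 1111 → error at position 15.
Flip position 15: 010000100100000 → 010000100100001
Read data bits from positions 3,5,6,7,9,10,11,12,13,14,15: 00010100001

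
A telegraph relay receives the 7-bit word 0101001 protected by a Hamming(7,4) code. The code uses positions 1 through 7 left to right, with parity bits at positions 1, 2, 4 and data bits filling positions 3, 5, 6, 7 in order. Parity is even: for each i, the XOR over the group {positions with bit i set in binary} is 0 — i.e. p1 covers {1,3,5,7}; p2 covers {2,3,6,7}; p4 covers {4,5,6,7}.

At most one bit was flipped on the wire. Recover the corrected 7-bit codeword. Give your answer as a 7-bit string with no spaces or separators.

1101001

s1 (pos 1,3,5,7): 0⊕0⊕0⊕1 = 1
s2 (pos 2,3,6,7): 1⊕0⊕0⊕1 = 0
s4 (pos 4,5,6,7): 1⊕0⊕0⊕1 = 0
Syndrome s4…s1 = 001 → error at position 1.
Flip position 1: 0101001 → 1101001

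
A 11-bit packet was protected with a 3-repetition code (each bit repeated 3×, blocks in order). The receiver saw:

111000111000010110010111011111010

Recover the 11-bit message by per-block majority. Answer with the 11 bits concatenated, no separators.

10100101110

Block 1 (111): 3 ones → 1
Block 2 (000): 0 ones → 0
Block 3 (111): 3 ones → 1
Block 4 (000): 0 ones → 0
Block 5 (010): 1 one → 0
Block 6 (110): 2 ones → 1
Block 7 (010): 1 one → 0
Block 8 (111): 3 ones → 1
Block 9 (011): 2 ones → 1
Block 10 (111): 3 ones → 1
Block 11 (010): 1 one → 0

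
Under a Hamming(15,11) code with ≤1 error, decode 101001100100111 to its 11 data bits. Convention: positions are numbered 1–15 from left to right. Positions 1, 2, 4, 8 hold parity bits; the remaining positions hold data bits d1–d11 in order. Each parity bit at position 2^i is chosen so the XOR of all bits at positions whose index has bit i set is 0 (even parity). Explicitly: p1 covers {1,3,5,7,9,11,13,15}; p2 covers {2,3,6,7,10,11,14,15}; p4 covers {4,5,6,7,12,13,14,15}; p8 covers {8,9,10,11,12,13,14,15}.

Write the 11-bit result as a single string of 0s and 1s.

s1 (pos 1,3,5,7,9,11,13,15): 1⊕1⊕0⊕1⊕0⊕0⊕1⊕1 = 1
s2 (pos 2,3,6,7,10,11,14,15): 0⊕1⊕1⊕1⊕1⊕0⊕1⊕1 = 0
s4 (pos 4,5,6,7,12,13,14,15): 0⊕0⊕1⊕1⊕0⊕1⊕1⊕1 = 1
s8 (pos 8,9,10,11,12,13,14,15): 0⊕0⊕1⊕0⊕0⊕1⊕1⊕1 = 0
Syndrome s8…s1 = 0101 → error at position 5.
Flip position 5: 101001100100111 → 101011100100111
Read data bits from positions 3,5,6,7,9,10,11,12,13,14,15: 11110100111

11110100111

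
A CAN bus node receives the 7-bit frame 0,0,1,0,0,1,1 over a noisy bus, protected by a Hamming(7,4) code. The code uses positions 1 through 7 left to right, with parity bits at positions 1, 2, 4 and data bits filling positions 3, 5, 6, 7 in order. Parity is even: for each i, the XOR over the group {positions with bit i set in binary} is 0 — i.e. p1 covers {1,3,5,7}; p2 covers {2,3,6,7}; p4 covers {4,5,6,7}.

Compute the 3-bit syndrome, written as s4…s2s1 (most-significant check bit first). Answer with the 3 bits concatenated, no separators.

s1 (pos 1,3,5,7): 0⊕1⊕0⊕1 = 0
s2 (pos 2,3,6,7): 0⊕1⊕1⊕1 = 1
s4 (pos 4,5,6,7): 0⊕0⊕1⊕1 = 0
Syndrome s4…s1 = 010 → error at position 2.

010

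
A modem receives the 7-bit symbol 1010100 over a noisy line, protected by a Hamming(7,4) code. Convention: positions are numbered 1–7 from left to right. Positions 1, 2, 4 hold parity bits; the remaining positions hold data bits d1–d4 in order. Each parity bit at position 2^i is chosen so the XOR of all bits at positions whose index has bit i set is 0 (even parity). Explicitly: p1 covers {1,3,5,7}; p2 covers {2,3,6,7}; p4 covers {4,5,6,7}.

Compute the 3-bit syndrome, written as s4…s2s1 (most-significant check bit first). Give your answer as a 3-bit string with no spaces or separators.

s1 (pos 1,3,5,7): 1⊕1⊕1⊕0 = 1
s2 (pos 2,3,6,7): 0⊕1⊕0⊕0 = 1
s4 (pos 4,5,6,7): 0⊕1⊕0⊕0 = 1
Syndrome s4…s1 = 111 → error at position 7.

111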